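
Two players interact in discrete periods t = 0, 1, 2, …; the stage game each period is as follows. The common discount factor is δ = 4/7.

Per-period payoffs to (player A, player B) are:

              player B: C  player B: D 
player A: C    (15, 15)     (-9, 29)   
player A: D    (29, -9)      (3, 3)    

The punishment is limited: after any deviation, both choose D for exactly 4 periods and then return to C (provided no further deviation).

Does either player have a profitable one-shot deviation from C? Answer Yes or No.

No

IC: δ+…+δ^4 ≥ (29−15)/(15−3) = 7/6.
At δ = 4/7: partial sum = 1.1912 ≥ 1.1667. Cooperation sustainable.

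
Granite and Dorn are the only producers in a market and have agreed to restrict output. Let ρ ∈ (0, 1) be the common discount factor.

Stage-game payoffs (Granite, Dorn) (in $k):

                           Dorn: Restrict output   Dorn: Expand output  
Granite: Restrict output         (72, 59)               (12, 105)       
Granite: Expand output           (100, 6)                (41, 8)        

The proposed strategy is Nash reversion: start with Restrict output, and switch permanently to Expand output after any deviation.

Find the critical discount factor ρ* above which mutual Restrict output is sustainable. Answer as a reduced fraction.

Granite's threshold: (100−72)/(100−41) = 28/59.
Dorn's threshold: (105−59)/(105−8) = 46/97.
28/59 > 46/97, so Granite binds and ρ* = 28/59.

28/59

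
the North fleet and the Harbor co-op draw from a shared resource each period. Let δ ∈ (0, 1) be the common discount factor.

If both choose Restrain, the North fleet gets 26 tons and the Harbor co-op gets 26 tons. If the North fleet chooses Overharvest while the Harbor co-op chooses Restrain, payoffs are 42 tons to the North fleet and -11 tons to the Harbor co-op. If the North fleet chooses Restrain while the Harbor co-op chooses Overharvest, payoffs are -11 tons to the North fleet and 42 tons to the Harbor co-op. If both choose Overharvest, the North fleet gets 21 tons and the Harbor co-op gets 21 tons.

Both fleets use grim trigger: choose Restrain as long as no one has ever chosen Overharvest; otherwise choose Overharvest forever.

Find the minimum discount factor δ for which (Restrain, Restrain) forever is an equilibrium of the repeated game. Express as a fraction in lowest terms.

Under grim trigger the critical discount factor is (T−C)/(T−P) with T = 42, C = 26, P = 21.
δ* = (42−26)/(42−21) = 16/21.

16/21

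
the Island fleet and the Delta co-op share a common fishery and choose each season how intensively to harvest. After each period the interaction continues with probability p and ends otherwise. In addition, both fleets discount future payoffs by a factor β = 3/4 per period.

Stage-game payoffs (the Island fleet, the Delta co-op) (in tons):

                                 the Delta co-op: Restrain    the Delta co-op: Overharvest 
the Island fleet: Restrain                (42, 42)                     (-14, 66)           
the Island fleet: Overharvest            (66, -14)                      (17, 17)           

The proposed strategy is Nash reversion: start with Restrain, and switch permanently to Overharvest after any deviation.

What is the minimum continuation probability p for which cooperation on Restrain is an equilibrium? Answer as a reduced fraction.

With continuation probability p and discount β, the effective per-period discount factor is βp.
Grim-trigger IC: βp ≥ (66−42)/(66−17) = 24/49.
So p ≥ (24/49)/(3/4) = 32/49.

32/49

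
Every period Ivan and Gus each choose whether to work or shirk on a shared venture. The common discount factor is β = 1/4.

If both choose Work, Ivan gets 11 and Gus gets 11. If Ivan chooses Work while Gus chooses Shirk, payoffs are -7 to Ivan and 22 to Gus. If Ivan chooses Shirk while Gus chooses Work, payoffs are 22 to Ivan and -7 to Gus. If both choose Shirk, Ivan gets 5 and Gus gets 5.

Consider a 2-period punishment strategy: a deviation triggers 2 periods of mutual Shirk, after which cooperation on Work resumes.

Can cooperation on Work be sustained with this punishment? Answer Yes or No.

No

IC: β+…+β^2 ≥ (22−11)/(11−5) = 11/6.
At β = 1/4: partial sum = 0.3125 < 1.8333. Cooperation not sustainable.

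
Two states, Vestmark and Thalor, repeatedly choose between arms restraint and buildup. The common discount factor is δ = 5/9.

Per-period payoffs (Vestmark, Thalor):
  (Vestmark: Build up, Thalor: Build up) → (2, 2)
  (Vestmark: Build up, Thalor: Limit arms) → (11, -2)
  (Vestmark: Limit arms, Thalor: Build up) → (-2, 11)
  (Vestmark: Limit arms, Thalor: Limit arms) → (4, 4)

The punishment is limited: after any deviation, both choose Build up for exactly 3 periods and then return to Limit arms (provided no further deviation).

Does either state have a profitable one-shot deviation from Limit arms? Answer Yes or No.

A one-shot deviation gives 11 now, then 2 for 3 periods, then back to 4.
Gain from deviating: (11−4) today; loss: (4−2) in each of the next 3 periods.
No-deviation condition: (4−2)(δ+…+δ^3) ≥ 11−4, i.e. δ+…+δ^3 ≥ 7/2.
At δ = 5/9: δ+…+δ^3 = 1.0357 < 3.5000.
So cooperation is not sustainable.

Yes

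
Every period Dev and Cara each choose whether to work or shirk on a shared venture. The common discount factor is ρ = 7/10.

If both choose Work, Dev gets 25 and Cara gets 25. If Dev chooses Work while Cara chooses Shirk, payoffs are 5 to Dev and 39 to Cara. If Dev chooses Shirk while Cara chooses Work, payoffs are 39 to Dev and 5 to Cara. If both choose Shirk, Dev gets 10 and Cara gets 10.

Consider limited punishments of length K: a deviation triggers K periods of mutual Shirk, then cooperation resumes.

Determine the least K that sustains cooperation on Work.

2

No profitable deviation requires (25−10)(ρ+…+ρ^K) ≥ 39−25, i.e. ρ+…+ρ^K ≥ 14/15 ≈ 0.9333.
With ρ = 7/10, the partial sums are K=1: 0.7000, K=2: 1.1900.
K = 2 is the first length at which the sum reaches 0.9333.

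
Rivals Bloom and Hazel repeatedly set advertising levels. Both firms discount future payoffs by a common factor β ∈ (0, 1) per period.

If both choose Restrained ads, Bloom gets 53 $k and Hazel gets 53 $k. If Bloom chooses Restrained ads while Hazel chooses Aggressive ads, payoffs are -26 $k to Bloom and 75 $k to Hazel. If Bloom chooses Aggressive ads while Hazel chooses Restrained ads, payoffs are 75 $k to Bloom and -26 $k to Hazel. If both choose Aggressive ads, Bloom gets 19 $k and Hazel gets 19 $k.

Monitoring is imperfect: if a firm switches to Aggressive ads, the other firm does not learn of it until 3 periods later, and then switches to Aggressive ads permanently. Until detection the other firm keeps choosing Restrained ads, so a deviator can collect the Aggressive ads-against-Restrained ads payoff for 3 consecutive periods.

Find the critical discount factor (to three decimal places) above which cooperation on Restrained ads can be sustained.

The best deviation is to choose Aggressive ads for all 3 undetected periods, earning 75 each, then 19 forever once detected.
Deviation value: 75(1−β^3)/(1−β) + 19β^3/(1−β); cooperation value: 53/(1−β).
IC: 53 ≥ 75(1−β^3) + 19β^3 = 75 − 56β^3.
So β^3 ≥ 22/56 = 11/28, giving β ≥ (11/28)^(1/3) ≈ 0.732.

0.732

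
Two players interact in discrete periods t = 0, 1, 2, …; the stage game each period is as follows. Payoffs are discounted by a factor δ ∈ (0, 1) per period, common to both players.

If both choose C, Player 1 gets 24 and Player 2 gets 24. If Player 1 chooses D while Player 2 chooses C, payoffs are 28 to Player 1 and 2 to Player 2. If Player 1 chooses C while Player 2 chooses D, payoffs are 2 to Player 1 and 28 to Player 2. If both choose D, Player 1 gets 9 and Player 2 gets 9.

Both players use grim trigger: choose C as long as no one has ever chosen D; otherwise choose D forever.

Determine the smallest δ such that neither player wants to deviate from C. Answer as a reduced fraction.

4/19

One-period gain from deviating is 28 − 24 = 4. The loss is 24 − 9 = 15 in every subsequent period, with present value 15·δ/(1−δ).
Deviation is unprofitable when 15·δ/(1−δ) ≥ 4, i.e. δ/(1−δ) ≥ 4/15.
Equivalently δ ≥ 4/(4+15) = 4/19.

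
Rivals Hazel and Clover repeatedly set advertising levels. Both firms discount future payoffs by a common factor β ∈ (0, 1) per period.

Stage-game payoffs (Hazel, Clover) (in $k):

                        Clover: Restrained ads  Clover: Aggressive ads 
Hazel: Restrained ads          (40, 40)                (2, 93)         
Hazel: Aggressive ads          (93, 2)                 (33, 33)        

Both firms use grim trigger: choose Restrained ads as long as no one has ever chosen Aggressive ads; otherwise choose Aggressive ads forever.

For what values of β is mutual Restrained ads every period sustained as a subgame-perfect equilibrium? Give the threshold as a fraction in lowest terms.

53/60

Cooperation forever yields 40 each period: 40/(1−β).
Deviating yields 93 once, then 33 forever: 93 + 33β/(1−β).
No profitable deviation requires 40/(1−β) ≥ 93 + 33β/(1−β).
Multiplying by (1−β): 40 ≥ 93(1−β) + 33β = 93 − 60β.
So 60β ≥ 53, i.e. β ≥ 53/60.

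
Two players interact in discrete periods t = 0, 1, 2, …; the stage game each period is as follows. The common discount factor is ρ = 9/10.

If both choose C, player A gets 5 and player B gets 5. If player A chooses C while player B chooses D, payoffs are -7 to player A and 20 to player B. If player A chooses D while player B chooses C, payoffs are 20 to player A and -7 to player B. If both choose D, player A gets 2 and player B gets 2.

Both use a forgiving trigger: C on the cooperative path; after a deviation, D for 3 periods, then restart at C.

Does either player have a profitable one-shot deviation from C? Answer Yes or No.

Yes

Comparing payoff streams over the 4 periods until play realigns: cooperate → 5(1+ρ+…+ρ^3); deviate → 20 + 2(ρ+…+ρ^3).
Cooperation is sustained iff (5−2)(ρ+…+ρ^3) ≥ 20−5.
ρ+…+ρ^3 = 9/10·(1−(9/10)^3)/(1−9/10) = 2.4390, and (20−5)/(5−2) = 5.0000.
2.4390 < 5.0000, so cooperation is not sustainable.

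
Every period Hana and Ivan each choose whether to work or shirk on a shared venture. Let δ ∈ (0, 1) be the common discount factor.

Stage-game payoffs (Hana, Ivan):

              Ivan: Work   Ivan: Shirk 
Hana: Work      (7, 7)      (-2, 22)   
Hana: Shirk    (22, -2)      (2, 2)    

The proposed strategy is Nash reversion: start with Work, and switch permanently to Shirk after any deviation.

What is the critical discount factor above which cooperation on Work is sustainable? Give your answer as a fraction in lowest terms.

Under grim trigger the critical discount factor is (T−C)/(T−P) with T = 22, C = 7, P = 2.
δ* = (22−7)/(22−2) = 15/20 = 3/4.

3/4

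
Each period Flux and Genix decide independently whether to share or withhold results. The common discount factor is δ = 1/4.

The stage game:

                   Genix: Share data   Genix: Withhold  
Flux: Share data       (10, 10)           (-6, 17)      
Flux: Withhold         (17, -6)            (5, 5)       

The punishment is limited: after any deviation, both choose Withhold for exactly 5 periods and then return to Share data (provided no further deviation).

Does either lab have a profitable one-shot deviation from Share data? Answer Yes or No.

A one-shot deviation gives 17 now, then 5 for 5 periods, then back to 10.
Gain from deviating: (17−10) today; loss: (10−5) in each of the next 5 periods.
No-deviation condition: (10−5)(δ+…+δ^5) ≥ 17−10, i.e. δ+…+δ^5 ≥ 7/5.
At δ = 1/4: δ+…+δ^5 = 0.3330 < 1.4000.
So cooperation is not sustainable.

Yes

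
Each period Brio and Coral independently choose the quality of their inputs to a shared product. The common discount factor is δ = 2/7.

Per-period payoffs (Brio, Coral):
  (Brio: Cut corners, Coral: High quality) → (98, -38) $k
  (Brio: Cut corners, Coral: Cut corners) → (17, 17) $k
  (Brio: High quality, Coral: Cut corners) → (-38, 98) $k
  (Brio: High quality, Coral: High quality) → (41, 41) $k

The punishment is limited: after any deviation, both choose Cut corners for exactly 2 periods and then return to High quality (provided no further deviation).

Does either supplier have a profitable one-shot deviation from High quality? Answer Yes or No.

Comparing payoff streams over the 3 periods until play realigns: cooperate → 41(1+δ+…+δ^2); deviate → 98 + 17(δ+…+δ^2).
Cooperation is sustained iff (41−17)(δ+…+δ^2) ≥ 98−41.
δ+…+δ^2 = 2/7·(1−(2/7)^2)/(1−2/7) = 0.3673, and (98−41)/(41−17) = 2.3750.
0.3673 < 2.3750, so cooperation is not sustainable.

Yes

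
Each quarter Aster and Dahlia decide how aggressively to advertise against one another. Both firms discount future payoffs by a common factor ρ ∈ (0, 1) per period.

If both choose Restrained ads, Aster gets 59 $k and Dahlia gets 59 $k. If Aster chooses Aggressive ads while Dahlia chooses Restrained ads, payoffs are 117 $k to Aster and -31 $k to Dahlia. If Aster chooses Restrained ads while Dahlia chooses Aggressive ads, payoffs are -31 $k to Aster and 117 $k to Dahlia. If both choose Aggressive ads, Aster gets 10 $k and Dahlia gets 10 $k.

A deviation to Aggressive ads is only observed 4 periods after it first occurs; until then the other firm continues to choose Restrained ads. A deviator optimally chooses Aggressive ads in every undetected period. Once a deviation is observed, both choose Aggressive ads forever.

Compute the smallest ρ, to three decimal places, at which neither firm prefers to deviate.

The best deviation is to choose Aggressive ads for all 4 undetected periods, earning 117 each, then 10 forever once detected.
Deviation value: 117(1−ρ^4)/(1−ρ) + 10ρ^4/(1−ρ); cooperation value: 59/(1−ρ).
IC: 59 ≥ 117(1−ρ^4) + 10ρ^4 = 117 − 107ρ^4.
So ρ^4 ≥ 58/107, giving ρ ≥ (58/107)^(1/4) ≈ 0.858.

0.858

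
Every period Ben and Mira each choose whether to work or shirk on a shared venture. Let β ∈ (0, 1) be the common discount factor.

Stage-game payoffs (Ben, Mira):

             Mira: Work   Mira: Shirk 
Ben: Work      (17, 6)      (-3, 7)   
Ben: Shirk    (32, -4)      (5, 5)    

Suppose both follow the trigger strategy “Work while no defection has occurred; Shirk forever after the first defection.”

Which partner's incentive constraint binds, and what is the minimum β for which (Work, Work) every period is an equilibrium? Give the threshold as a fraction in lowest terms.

Ben's threshold: (32−17)/(32−5) = 5/9.
Mira's threshold: (7−6)/(7−5) = 1/2.
5/9 > 1/2, so Ben binds and β* = 5/9.

Ben; β ≥ 5/9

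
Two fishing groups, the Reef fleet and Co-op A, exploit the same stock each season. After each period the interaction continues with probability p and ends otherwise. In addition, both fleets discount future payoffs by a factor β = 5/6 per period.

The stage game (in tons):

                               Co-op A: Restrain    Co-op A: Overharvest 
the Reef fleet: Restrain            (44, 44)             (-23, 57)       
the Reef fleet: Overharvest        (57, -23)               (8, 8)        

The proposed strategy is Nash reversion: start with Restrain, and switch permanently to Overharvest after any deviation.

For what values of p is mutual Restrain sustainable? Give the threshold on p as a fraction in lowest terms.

With continuation probability p and discount β, the effective per-period discount factor is βp.
Grim-trigger IC: βp ≥ (57−44)/(57−8) = 13/49.
So p ≥ (13/49)/(5/6) = 78/245.

78/245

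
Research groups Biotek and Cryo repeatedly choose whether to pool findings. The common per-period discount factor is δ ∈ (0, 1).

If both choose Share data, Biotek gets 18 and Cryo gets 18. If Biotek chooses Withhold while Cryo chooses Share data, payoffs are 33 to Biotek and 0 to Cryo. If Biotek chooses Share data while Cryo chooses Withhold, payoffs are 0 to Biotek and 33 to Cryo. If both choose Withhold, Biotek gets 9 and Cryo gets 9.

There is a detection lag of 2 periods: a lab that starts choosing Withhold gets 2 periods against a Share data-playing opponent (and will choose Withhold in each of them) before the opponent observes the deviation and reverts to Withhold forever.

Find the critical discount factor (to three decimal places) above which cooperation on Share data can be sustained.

Deviating for the 2 undetected periods gains 33−18 = 15 per period over cooperation, then loses 18−9 = 9 per period forever once punishment starts.
Gain: 15(1 + δ + … + δ^1); loss: 9·δ^2/(1−δ).
No profitable deviation ⇔ 15(1−δ^2) ≤ 9·δ^2, i.e. δ^2 ≥ 15/(15+9) = 5/8.
Hence δ ≥ (5/8)^(1/2) ≈ 0.791.

0.791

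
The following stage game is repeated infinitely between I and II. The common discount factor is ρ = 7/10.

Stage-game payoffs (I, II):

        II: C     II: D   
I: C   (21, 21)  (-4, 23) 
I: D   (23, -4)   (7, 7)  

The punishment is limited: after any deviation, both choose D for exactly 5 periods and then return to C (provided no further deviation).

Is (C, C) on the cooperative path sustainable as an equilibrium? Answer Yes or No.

Yes

Comparing payoff streams over the 6 periods until play realigns: cooperate → 21(1+ρ+…+ρ^5); deviate → 23 + 7(ρ+…+ρ^5).
Cooperation is sustained iff (21−7)(ρ+…+ρ^5) ≥ 23−21.
ρ+…+ρ^5 = 7/10·(1−(7/10)^5)/(1−7/10) = 1.9412, and (23−21)/(21−7) = 0.1429.
1.9412 ≥ 0.1429, so cooperation is sustainable.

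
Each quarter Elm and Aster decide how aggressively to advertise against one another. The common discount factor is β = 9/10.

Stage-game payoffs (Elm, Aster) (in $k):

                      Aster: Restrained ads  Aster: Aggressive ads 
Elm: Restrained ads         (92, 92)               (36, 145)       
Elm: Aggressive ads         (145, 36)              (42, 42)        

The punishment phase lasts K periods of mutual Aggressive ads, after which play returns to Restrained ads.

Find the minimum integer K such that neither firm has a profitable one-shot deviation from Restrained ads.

No profitable deviation requires (92−42)(β+…+β^K) ≥ 145−92, i.e. β+…+β^K ≥ 53/50 ≈ 1.0600.
With β = 9/10, the partial sums are K=1: 0.9000, K=2: 1.7100.
K = 2 is the first length at which the sum reaches 1.0600.

2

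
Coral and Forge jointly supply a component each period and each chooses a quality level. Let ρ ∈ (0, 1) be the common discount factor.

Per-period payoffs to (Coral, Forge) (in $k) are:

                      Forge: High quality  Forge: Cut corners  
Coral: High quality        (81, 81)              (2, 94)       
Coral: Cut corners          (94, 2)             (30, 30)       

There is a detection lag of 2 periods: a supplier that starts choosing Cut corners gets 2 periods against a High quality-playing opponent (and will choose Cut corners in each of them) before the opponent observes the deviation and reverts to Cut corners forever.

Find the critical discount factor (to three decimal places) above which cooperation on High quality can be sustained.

Deviating for the 2 undetected periods gains 94−81 = 13 per period over cooperation, then loses 81−30 = 51 per period forever once punishment starts.
Gain: 13(1 + ρ + … + ρ^1); loss: 51·ρ^2/(1−ρ).
No profitable deviation ⇔ 13(1−ρ^2) ≤ 51·ρ^2, i.e. ρ^2 ≥ 13/(13+51) = 13/64.
Hence ρ ≥ (13/64)^(1/2) ≈ 0.451.

0.451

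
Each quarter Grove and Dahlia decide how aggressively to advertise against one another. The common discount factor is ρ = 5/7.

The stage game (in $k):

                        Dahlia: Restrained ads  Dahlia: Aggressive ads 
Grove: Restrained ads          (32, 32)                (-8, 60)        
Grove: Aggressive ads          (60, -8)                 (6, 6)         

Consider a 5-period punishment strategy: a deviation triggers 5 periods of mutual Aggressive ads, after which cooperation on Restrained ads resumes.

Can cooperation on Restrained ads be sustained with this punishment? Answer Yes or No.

Yes

A one-shot deviation gives 60 now, then 6 for 5 periods, then back to 32.
Gain from deviating: (60−32) today; loss: (32−6) in each of the next 5 periods.
No-deviation condition: (32−6)(ρ+…+ρ^5) ≥ 60−32, i.e. ρ+…+ρ^5 ≥ 14/13.
At ρ = 5/7: ρ+…+ρ^5 = 2.0352 ≥ 1.0769.
So cooperation is sustainable.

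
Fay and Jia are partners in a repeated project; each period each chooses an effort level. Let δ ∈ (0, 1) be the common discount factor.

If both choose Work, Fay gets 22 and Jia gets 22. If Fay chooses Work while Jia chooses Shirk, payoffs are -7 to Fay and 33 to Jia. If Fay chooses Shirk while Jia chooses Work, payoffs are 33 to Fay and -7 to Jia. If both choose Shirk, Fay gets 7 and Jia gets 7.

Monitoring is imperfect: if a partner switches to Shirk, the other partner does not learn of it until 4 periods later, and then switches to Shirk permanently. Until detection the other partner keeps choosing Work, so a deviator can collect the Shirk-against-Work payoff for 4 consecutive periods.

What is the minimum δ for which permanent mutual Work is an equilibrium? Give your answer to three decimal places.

0.807

The best deviation is to choose Shirk for all 4 undetected periods, earning 33 each, then 7 forever once detected.
Deviation value: 33(1−δ^4)/(1−δ) + 7δ^4/(1−δ); cooperation value: 22/(1−δ).
IC: 22 ≥ 33(1−δ^4) + 7δ^4 = 33 − 26δ^4.
So δ^4 ≥ 11/26, giving δ ≥ (11/26)^(1/4) ≈ 0.807.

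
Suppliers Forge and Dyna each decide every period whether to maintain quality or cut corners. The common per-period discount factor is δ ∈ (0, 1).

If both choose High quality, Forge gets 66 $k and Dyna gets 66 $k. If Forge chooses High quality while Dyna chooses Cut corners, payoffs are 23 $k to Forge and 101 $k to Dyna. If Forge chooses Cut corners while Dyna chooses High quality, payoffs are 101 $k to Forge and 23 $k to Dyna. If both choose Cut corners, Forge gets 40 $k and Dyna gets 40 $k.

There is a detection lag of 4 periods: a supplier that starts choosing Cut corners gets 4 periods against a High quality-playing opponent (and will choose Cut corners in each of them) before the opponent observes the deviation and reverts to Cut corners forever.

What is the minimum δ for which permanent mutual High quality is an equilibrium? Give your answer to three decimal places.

A deviator earns 101 for 4 periods, then 40 forever; cooperating earns 66 forever. Multiplying the IC by (1−δ):
66 ≥ 101(1−δ^4) + 40δ^4, so 61·δ^4 ≥ 35 and δ^4 ≥ 35/61.
δ ≥ (35/61)^(1/4) ≈ 0.870.

0.870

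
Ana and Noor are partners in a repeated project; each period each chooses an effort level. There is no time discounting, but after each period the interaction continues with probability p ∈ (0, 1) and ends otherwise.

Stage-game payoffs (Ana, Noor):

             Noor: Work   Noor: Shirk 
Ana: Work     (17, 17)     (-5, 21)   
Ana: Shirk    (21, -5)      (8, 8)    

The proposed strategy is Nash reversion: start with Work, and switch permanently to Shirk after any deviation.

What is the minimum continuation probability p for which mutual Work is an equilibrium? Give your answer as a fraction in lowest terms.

Expected cooperation value is 17 + p·17 + p²·17 + … = 17/(1−p); deviation gives 21 + p·8/(1−p).
17 ≥ 21(1−p) + 8p ⇒ 13p ≥ 4 ⇒ p ≥ 4/13.

4/13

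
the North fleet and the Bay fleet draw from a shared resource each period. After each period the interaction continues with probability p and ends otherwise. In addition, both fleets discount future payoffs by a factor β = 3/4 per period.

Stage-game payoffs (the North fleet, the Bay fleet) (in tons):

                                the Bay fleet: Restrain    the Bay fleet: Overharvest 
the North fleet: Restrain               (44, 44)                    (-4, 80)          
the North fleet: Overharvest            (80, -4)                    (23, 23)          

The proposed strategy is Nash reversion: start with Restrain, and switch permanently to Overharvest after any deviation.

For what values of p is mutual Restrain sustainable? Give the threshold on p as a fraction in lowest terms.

16/19

With continuation probability p and discount β, the effective per-period discount factor is βp.
Grim-trigger IC: βp ≥ (80−44)/(80−23) = 12/19.
So p ≥ (12/19)/(3/4) = 16/19.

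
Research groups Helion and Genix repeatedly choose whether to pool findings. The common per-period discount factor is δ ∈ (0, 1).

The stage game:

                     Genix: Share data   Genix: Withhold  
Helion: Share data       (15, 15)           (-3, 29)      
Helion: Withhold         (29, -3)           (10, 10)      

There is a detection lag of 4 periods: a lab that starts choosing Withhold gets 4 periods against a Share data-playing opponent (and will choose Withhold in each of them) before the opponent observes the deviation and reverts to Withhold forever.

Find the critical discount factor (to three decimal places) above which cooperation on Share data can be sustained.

The best deviation is to choose Withhold for all 4 undetected periods, earning 29 each, then 10 forever once detected.
Deviation value: 29(1−δ^4)/(1−δ) + 10δ^4/(1−δ); cooperation value: 15/(1−δ).
IC: 15 ≥ 29(1−δ^4) + 10δ^4 = 29 − 19δ^4.
So δ^4 ≥ 14/19, giving δ ≥ (14/19)^(1/4) ≈ 0.926.

0.926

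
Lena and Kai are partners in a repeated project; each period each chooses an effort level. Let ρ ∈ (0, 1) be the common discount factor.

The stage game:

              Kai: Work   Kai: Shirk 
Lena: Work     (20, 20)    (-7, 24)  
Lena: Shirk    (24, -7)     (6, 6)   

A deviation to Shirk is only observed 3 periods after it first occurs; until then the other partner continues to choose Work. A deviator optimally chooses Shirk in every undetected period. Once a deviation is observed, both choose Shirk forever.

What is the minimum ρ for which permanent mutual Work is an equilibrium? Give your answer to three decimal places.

The best deviation is to choose Shirk for all 3 undetected periods, earning 24 each, then 6 forever once detected.
Deviation value: 24(1−ρ^3)/(1−ρ) + 6ρ^3/(1−ρ); cooperation value: 20/(1−ρ).
IC: 20 ≥ 24(1−ρ^3) + 6ρ^3 = 24 − 18ρ^3.
So ρ^3 ≥ 4/18 = 2/9, giving ρ ≥ (2/9)^(1/3) ≈ 0.606.

0.606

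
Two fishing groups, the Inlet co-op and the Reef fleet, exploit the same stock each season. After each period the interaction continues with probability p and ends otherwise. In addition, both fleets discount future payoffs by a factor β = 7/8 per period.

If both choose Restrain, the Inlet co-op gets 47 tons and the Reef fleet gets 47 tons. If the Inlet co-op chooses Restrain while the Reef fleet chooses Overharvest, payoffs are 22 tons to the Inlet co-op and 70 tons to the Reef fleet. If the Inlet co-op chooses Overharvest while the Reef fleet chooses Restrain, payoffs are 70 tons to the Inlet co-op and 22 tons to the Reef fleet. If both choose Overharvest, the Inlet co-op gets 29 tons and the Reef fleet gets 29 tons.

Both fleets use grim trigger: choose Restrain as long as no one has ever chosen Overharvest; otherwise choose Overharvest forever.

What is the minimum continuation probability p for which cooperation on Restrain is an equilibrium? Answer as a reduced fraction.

184/287

Expected continuation weight on next period's payoff is β·p = 7/8·p, which plays the role of the discount factor.
Cooperation requires 7/8·p ≥ (70−47)/(70−29) = 23/41, hence p ≥ 184/287.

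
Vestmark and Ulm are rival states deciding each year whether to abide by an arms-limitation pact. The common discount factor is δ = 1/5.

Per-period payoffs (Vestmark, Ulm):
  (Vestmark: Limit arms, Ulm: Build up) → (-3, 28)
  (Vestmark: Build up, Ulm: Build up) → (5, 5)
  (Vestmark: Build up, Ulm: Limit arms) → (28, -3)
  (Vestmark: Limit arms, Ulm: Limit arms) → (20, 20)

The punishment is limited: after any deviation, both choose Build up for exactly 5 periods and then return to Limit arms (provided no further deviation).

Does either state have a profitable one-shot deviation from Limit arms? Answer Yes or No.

IC: δ+…+δ^5 ≥ (28−20)/(20−5) = 8/15.
At δ = 1/5: partial sum = 0.2499 < 0.5333. Cooperation not sustainable.

Yes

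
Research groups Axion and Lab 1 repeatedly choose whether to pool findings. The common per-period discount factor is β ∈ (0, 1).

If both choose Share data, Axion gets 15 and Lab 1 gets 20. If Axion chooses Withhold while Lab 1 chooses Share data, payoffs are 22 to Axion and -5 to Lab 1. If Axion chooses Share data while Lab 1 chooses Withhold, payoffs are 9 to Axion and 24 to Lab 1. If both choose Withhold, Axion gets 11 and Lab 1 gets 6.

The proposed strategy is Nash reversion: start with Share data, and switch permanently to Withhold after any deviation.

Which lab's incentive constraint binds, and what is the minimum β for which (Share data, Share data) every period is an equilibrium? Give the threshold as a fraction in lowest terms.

Axion; β ≥ 7/11

For Axion: deviation gain 22−15 = 7, per-period punishment loss 15−11 = 4. IC gives β ≥ 7/11.
For Lab 1: gain 4, loss 14 per period, so β ≥ 4/18 = 2/9.
The tighter constraint is Axion's, so cooperation needs β ≥ 7/11.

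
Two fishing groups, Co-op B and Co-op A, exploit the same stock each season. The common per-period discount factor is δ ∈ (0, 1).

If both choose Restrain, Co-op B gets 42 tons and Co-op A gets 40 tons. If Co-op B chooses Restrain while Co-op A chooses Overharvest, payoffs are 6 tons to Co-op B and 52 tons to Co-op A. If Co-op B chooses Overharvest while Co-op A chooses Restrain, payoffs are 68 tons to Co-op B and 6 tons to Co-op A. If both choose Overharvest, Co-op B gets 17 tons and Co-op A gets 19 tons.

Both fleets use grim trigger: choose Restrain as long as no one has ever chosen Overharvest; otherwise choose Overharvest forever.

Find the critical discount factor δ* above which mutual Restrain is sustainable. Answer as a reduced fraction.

26/51

Co-op B: cooperation gives 42 each period; deviation gives 68 once then 17 forever.
  42/(1−δ) ≥ 68 + 17δ/(1−δ) ⇒ δ ≥ 26/51.
Co-op A: cooperation gives 40 each period; deviation gives 52 once then 19 forever.
  δ ≥ 12/33 = 4/11.
Both must hold, so the binding constraint is Co-op B's: δ ≥ 26/51.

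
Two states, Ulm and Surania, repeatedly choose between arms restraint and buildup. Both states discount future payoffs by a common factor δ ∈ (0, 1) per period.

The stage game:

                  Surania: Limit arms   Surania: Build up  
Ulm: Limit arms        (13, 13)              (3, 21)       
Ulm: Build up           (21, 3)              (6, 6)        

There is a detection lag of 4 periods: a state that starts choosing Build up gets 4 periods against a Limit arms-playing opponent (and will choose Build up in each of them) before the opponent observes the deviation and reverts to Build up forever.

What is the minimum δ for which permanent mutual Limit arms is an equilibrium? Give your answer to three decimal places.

Deviating for the 4 undetected periods gains 21−13 = 8 per period over cooperation, then loses 13−6 = 7 per period forever once punishment starts.
Gain: 8(1 + δ + … + δ^3); loss: 7·δ^4/(1−δ).
No profitable deviation ⇔ 8(1−δ^4) ≤ 7·δ^4, i.e. δ^4 ≥ 8/(8+7) = 8/15.
Hence δ ≥ (8/15)^(1/4) ≈ 0.855.

0.855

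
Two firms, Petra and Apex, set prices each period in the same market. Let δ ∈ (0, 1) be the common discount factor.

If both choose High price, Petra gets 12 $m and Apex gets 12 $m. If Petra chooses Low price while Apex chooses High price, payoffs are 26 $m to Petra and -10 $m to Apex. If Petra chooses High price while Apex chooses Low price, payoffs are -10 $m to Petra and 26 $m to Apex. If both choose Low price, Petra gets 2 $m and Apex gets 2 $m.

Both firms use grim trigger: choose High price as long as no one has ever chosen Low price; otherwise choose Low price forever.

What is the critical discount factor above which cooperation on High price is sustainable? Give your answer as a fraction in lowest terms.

7/12

Cooperation forever yields 12 each period: 12/(1−δ).
Deviating yields 26 once, then 2 forever: 26 + 2δ/(1−δ).
No profitable deviation requires 12/(1−δ) ≥ 26 + 2δ/(1−δ).
Multiplying by (1−δ): 12 ≥ 26(1−δ) + 2δ = 26 − 24δ.
So 24δ ≥ 14, i.e. δ ≥ 14/24 = 7/12.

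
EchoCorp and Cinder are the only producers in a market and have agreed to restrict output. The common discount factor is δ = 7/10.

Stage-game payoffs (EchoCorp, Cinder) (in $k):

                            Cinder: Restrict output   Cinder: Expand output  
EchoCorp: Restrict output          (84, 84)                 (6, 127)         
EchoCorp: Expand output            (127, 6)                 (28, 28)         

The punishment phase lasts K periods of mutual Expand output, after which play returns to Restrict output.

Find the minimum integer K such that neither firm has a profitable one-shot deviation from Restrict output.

Need Σ_{k=1}^{K} δ^k ≥ (127−84)/(84−28) = 0.7679 at δ = 7/10.
At K = 1 the sum is 0.7000 < 0.7679; at K = 2 it is 1.1900 ≥ 0.7679.
So the minimum punishment length is K = 2.

2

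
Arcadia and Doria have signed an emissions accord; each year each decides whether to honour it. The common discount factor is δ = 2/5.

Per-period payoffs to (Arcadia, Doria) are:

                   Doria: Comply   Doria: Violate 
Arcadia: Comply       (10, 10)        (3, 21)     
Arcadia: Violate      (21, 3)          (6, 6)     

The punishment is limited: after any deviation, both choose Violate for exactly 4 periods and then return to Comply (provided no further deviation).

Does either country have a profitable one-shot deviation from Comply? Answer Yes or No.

A one-shot deviation gives 21 now, then 6 for 4 periods, then back to 10.
Gain from deviating: (21−10) today; loss: (10−6) in each of the next 4 periods.
No-deviation condition: (10−6)(δ+…+δ^4) ≥ 21−10, i.e. δ+…+δ^4 ≥ 11/4.
At δ = 2/5: δ+…+δ^4 = 0.6496 < 2.7500.
So cooperation is not sustainable.

Yes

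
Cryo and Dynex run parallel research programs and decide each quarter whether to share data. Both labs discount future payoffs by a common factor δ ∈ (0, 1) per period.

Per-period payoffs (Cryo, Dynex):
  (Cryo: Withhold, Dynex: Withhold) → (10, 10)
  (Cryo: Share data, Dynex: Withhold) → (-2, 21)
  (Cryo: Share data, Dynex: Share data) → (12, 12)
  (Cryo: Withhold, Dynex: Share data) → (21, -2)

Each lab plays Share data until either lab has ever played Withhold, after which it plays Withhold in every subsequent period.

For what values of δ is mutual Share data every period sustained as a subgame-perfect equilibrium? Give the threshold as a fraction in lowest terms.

9/11

One-period gain from deviating is 21 − 12 = 9. The loss is 12 − 10 = 2 in every subsequent period, with present value 2·δ/(1−δ).
Deviation is unprofitable when 2·δ/(1−δ) ≥ 9, i.e. δ/(1−δ) ≥ 9/2.
Equivalently δ ≥ 9/(9+2) = 9/11.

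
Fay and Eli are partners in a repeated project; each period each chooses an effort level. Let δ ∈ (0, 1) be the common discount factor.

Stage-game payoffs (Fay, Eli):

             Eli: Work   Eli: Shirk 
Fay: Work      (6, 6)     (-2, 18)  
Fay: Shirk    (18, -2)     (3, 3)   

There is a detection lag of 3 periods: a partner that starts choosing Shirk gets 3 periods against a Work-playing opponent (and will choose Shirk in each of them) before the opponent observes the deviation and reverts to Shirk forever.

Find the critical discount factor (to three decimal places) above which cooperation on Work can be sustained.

0.928

The best deviation is to choose Shirk for all 3 undetected periods, earning 18 each, then 3 forever once detected.
Deviation value: 18(1−δ^3)/(1−δ) + 3δ^3/(1−δ); cooperation value: 6/(1−δ).
IC: 6 ≥ 18(1−δ^3) + 3δ^3 = 18 − 15δ^3.
So δ^3 ≥ 12/15 = 4/5, giving δ ≥ (4/5)^(1/3) ≈ 0.928.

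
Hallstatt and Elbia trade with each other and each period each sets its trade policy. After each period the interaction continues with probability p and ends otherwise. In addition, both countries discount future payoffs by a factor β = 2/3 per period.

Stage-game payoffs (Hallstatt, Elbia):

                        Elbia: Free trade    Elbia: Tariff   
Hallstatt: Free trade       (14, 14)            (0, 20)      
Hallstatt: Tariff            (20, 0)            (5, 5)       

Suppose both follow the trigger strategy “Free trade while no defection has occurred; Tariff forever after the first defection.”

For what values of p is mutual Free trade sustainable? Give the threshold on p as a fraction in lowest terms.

Expected continuation weight on next period's payoff is β·p = 2/3·p, which plays the role of the discount factor.
Cooperation requires 2/3·p ≥ (20−14)/(20−5) = 2/5, hence p ≥ 3/5.

3/5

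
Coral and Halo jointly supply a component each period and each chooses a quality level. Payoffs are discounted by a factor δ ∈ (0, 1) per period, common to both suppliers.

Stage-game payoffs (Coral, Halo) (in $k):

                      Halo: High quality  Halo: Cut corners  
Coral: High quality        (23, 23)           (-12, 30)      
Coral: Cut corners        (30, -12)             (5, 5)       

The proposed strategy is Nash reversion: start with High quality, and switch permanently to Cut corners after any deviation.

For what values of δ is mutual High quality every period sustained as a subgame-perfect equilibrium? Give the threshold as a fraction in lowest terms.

23/(1−δ) ≥ 30 + 5δ/(1−δ)
23 ≥ 30 − 25δ
δ ≥ 7/25.

7/25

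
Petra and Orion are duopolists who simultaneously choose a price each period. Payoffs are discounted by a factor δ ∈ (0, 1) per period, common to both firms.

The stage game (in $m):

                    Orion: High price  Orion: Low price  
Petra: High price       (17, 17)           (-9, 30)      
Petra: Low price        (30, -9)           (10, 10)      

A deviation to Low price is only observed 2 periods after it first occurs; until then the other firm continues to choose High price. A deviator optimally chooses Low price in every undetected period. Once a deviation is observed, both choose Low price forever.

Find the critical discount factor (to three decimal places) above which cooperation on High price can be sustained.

0.806

A deviator earns 30 for 2 periods, then 10 forever; cooperating earns 17 forever. Multiplying the IC by (1−δ):
17 ≥ 30(1−δ^2) + 10δ^2, so 20·δ^2 ≥ 13 and δ^2 ≥ 13/20.
δ ≥ (13/20)^(1/2) ≈ 0.806.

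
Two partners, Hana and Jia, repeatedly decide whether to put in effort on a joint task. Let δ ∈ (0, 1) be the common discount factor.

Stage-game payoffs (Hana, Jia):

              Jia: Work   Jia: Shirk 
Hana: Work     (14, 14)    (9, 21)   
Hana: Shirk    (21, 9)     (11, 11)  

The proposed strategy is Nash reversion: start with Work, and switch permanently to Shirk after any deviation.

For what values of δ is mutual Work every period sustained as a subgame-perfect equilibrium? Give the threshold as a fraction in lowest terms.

One-period gain from deviating is 21 − 14 = 7. The loss is 14 − 11 = 3 in every subsequent period, with present value 3·δ/(1−δ).
Deviation is unprofitable when 3·δ/(1−δ) ≥ 7, i.e. δ/(1−δ) ≥ 7/3.
Equivalently δ ≥ 7/(7+3) = 7/10.

7/10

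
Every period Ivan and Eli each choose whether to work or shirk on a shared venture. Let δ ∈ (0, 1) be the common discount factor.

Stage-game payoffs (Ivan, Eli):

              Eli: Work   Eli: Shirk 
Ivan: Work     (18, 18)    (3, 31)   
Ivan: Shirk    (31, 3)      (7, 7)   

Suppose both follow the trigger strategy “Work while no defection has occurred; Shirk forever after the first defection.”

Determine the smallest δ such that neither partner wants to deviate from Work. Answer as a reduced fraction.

Under grim trigger the critical discount factor is (T−C)/(T−P) with T = 31, C = 18, P = 7.
δ* = (31−18)/(31−7) = 13/24.

13/24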